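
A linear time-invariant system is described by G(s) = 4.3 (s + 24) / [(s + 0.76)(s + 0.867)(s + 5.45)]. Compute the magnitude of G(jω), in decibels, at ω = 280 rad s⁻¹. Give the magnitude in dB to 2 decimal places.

-85.19 dB

|j280 + 24| = √(280² + 24²) = 281
|j280 + 0.76| = √(280² + 0.76²) = 280
|j280 + 0.867| = √(280² + 0.867²) = 280
|j280 + 5.45| = √(280² + 5.45²) = 280.1
|G(j280)| = 4.3 × 281 / (280 × 280 × 280.1) = 5.5037e-05
20 log₁₀(5.5037e-05) = -85.187 dB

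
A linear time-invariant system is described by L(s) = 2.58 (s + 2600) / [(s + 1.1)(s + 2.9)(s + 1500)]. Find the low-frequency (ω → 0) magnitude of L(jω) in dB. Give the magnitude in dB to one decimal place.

2.9 dB

L(0) = 2.58 × 2600 / (1.1 × 2.9 × 1500) = 1.4019
20 log₁₀(1.4019) = 2.93 dB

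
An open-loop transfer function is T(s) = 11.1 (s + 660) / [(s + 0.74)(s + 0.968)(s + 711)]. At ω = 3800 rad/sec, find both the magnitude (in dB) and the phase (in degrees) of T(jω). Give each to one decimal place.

|T| = -122.3 dB, ∠T = -179.2 deg

|j3800 + 660| = √(3800² + 660²) = 3857
|j3800 + 0.74| = √(3800² + 0.74²) = 3800
|j3800 + 0.968| = √(3800² + 0.968²) = 3800
|j3800 + 711| = √(3800² + 711²) = 3866
|T(j3800)| = 11.1 × 3857 / (3800 × 3800 × 3866) = 7.669e-07
20 log₁₀(7.669e-07) = -122.31 dB
∠(j3800 + 660) = arctan(3800/660) = 80.15°
∠(j3800 + 0.74) = arctan(3800/0.74) = 89.99°
∠(j3800 + 0.968) = arctan(3800/0.968) = 89.99°
∠(j3800 + 711) = arctan(3800/711) = 79.40°
∠T(j3800) = 80.15° − (89.99° + 89.99° + 79.40°) = -179.23°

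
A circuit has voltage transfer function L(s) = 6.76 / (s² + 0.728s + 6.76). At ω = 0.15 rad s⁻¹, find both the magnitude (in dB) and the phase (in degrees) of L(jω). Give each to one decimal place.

|(j0.15)² + 0.728(j0.15) + 6.76| = |6.7375 + j0.1092| = 6.738
|L(j0.15)| = 6.76 / 6.738 = 1.0032
20 log₁₀(1.0032) = 0.03 dB
∠[(j0.15)² + 0.728(j0.15) + 6.76] = ∠[6.7375 + j0.1092] = 0.93°
∠L(j0.15) = −0.93° = -0.93°

|L| = 0.0 dB, ∠L = -0.9 deg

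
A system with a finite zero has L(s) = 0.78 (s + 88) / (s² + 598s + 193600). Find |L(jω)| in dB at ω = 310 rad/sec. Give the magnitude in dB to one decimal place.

-58.4 dB

|j310 + 88| = √(310² + 88²) = 322.2
|(j310)² + 598(j310) + 193600| = |97500 + j1.8538e+05| = 2.095e+05
|L(j310)| = 0.78 × 322.2 / 2.095e+05 = 0.0012
20 log₁₀(0.0012) = -58.42 dB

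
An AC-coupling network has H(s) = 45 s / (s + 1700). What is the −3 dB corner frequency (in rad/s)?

1700 rad/s

For a single-pole high-pass, the −3 dB point is at the pole: ω = 1700 rad/s.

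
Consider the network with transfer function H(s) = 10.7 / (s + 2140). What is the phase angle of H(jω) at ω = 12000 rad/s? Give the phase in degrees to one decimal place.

-79.9°

∠(j12000 + 2140) = arctan(12000/2140) = 79.89°
∠H(j12000) = −79.89° = -79.89°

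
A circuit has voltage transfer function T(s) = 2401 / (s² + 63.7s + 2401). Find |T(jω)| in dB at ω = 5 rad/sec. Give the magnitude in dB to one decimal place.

0.0 dB

|(j5)² + 63.7(j5) + 2401| = |2376 + j318.5| = 2397
|T(j5)| = 2401 / 2397 = 1.0016
20 log₁₀(1.0016) = 0.01 dB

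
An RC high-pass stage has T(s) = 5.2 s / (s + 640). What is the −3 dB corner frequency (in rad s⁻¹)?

For a single-pole high-pass, the −3 dB point is at the pole: ω = 640 rad s⁻¹.

640 rad s⁻¹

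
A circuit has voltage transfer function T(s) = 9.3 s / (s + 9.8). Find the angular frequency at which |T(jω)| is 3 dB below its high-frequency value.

9.8 rad/s

For a single-pole high-pass, the −3 dB point is at the pole: ω = 9.8 rad/s.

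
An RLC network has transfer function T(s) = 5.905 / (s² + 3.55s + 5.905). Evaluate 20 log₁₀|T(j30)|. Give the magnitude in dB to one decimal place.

|(j30)² + 3.55(j30) + 5.905| = |-894.1 + j106.5| = 900.4
|T(j30)| = 5.905 / 900.4 = 0.0065581
20 log₁₀(0.0065581) = -43.66 dB

-43.7 dB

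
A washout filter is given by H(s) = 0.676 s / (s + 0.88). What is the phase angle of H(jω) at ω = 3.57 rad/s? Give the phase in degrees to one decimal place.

∠(j3.57) = 90.00°
∠(j3.57 + 0.88) = arctan(3.57/0.88) = 76.15°
∠H(j3.57) = 90.00° − 76.15° = 13.85°

13.8 deg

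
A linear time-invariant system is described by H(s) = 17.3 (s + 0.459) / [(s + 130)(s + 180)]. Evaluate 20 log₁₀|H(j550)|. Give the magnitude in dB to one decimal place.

|j550 + 0.459| = √(550² + 0.459²) = 550
|j550 + 130| = √(550² + 130²) = 565.2
|j550 + 180| = √(550² + 180²) = 578.7
|H(j550)| = 17.3 × 550 / (565.2 × 578.7) = 0.029093
20 log₁₀(0.029093) = -30.72 dB

-30.7 dB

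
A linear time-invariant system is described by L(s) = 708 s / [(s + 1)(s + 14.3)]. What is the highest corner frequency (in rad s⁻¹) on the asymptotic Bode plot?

Break frequencies occur at each pole and zero magnitude: 1 rad s⁻¹, 14.3 rad s⁻¹.
The highest is 14.3 rad s⁻¹.

14.3 rad s⁻¹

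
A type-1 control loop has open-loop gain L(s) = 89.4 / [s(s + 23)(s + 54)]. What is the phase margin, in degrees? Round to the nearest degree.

Gain crossover: |L(jω)| = 1 at ω ≈ 0.072 rad/sec.
∠L(j0.072) = −90° − arctan(0.072/23) − arctan(0.072/54) ≈ -90.26°
PM = 180° + (-90.26°) = 89.74°

90°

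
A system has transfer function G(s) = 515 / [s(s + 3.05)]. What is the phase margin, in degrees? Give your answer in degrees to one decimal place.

Gain crossover: |G(jω)| = 1 at ω ≈ 22.6 rad/s.
∠G(j22.6) = −90° − arctan(22.6/3.05) ≈ -172.31°
PM = 180° + (-172.31°) = 7.69°

7.7 deg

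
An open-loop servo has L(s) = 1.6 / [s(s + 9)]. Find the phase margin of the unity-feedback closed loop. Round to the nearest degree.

89°

Gain crossover: |L(jω)| = 1 at ω ≈ 0.178 rad s⁻¹.
∠L(j0.178) = −90° − arctan(0.178/9) ≈ -91.13°
PM = 180° + (-91.13°) = 88.87°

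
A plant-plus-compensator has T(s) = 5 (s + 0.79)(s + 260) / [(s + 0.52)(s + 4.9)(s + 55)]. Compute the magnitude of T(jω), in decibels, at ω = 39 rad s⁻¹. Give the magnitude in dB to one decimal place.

|j39 + 0.79| = √(39² + 0.79²) = 39.01
|j39 + 260| = √(39² + 260²) = 262.9
|j39 + 0.52| = √(39² + 0.52²) = 39
|j39 + 4.9| = √(39² + 4.9²) = 39.31
|j39 + 55| = √(39² + 55²) = 67.42
|T(j39)| = 5 × 39.01 × 262.9 / (39 × 39.31 × 67.42) = 0.49607
20 log₁₀(0.49607) = -6.09 dB

-6.1 dB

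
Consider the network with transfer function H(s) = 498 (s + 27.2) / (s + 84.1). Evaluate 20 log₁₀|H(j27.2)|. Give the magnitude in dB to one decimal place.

|j27.2 + 27.2| = √(27.2² + 27.2²) = 38.47
|j27.2 + 84.1| = √(27.2² + 84.1²) = 88.39
|H(j27.2)| = 498 × 38.47 / 88.39 = 216.73
20 log₁₀(216.73) = 46.72 dB

46.7 dB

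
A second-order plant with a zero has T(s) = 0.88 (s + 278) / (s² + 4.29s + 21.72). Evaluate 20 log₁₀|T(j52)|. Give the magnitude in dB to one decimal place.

|j52 + 278| = √(52² + 278²) = 282.8
|(j52)² + 4.29(j52) + 21.72| = |-2682.3 + j223.08| = 2692
|T(j52)| = 0.88 × 282.8 / 2692 = 0.092469
20 log₁₀(0.092469) = -20.68 dB

-20.7 dB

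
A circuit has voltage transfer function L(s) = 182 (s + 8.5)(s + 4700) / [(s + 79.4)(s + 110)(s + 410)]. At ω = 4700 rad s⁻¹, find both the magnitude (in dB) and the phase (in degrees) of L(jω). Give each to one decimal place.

|j4700 + 8.5| = √(4700² + 8.5²) = 4700
|j4700 + 4700| = √(4700² + 4700²) = 6647
|j4700 + 79.4| = √(4700² + 79.4²) = 4701
|j4700 + 110| = √(4700² + 110²) = 4701
|j4700 + 410| = √(4700² + 410²) = 4718
|L(j4700)| = 182 × 4700 × 6647 / (4701 × 4701 × 4718) = 0.054533
20 log₁₀(0.054533) = -25.27 dB
∠(j4700 + 8.5) = arctan(4700/8.5) = 89.90°
∠(j4700 + 4700) = arctan(4700/4700) = 45.00°
∠(j4700 + 79.4) = arctan(4700/79.4) = 89.03°
∠(j4700 + 110) = arctan(4700/110) = 88.66°
∠(j4700 + 410) = arctan(4700/410) = 85.01°
∠L(j4700) = 89.90° + 45.00° − (89.03° + 88.66° + 85.01°) = -127.81°

|L| = -25.3 dB, ∠L = -127.8°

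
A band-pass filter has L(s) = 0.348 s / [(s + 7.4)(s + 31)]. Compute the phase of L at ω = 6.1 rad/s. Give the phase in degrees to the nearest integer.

39°

∠(j6.1) = 90.00°
∠(j6.1 + 7.4) = arctan(6.1/7.4) = 39.50°
∠(j6.1 + 31) = arctan(6.1/31) = 11.13°
∠L(j6.1) = 90.00° − (39.50° + 11.13°) = 39.37°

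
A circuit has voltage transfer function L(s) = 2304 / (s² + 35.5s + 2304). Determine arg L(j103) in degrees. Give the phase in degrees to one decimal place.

∠[(j103)² + 35.5(j103) + 2304] = ∠[-8305 + j3656.5] = 156.24°
∠L(j103) = −156.24° = -156.24°

-156.2°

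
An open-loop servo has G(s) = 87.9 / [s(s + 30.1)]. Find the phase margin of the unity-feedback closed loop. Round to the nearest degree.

Gain crossover: |G(jω)| = 1 at ω ≈ 2.91 rad/sec.
∠G(j2.91) = −90° − arctan(2.91/30.1) ≈ -95.52°
PM = 180° + (-95.52°) = 84.48°

84°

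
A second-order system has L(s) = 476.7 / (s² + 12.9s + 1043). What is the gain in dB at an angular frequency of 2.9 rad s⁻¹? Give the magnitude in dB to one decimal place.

-6.7 dB

|(j2.9)² + 12.9(j2.9) + 1043| = |1034.6 + j37.41| = 1035
|L(j2.9)| = 476.7 / 1035 = 0.46046
20 log₁₀(0.46046) = -6.74 dB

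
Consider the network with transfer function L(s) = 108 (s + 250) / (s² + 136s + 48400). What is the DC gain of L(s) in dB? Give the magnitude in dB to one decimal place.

-5.1 dB

L(0) = 108 × 250 / 48400 = 0.55785
20 log₁₀(0.55785) = -5.07 dB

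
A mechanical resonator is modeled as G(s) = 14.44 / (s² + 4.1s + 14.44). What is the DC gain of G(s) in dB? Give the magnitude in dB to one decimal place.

G(0) = 14.44 / 14.44 = 1
20 log₁₀(1) = 0.00 dB

0.0 dB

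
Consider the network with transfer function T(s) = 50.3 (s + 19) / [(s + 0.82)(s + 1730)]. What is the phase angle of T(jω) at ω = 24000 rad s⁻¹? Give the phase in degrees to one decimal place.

-85.9°

∠(j24000 + 19) = arctan(24000/19) = 89.95°
∠(j24000 + 0.82) = arctan(24000/0.82) = 90.00°
∠(j24000 + 1730) = arctan(24000/1730) = 85.88°
∠T(j24000) = 89.95° − (90.00° + 85.88°) = -85.92°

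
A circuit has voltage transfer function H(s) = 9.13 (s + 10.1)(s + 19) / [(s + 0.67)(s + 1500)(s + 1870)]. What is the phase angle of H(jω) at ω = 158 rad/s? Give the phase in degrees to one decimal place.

68.9°

∠(j158 + 10.1) = arctan(158/10.1) = 86.34°
∠(j158 + 19) = arctan(158/19) = 83.14°
∠(j158 + 0.67) = arctan(158/0.67) = 89.76°
∠(j158 + 1500) = arctan(158/1500) = 6.01°
∠(j158 + 1870) = arctan(158/1870) = 4.83°
∠H(j158) = 86.34° + 83.14° − (89.76° + 6.01° + 4.83°) = 68.89°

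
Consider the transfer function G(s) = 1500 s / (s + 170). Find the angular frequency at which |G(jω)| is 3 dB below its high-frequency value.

170 rad/sec

For a single-pole high-pass, the −3 dB point is at the pole: ω = 170 rad/sec.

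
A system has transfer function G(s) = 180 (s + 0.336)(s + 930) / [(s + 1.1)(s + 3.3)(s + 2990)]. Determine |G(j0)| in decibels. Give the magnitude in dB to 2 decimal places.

G(0) = 180 × 0.336 × 930 / (1.1 × 3.3 × 2990) = 5.1822
20 log₁₀(5.1822) = 14.290 dB

14.29 dB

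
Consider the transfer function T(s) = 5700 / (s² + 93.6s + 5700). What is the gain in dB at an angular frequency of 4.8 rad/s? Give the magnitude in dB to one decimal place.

|(j4.8)² + 93.6(j4.8) + 5700| = |5677 + j449.28| = 5695
|T(j4.8)| = 5700 / 5695 = 1.0009
20 log₁₀(1.0009) = 0.01 dB

0.0 dB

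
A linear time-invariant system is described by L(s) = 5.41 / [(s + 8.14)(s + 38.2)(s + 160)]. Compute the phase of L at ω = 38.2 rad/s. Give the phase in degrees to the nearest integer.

-136°

∠(j38.2 + 8.14) = arctan(38.2/8.14) = 77.97°
∠(j38.2 + 38.2) = arctan(38.2/38.2) = 45.00°
∠(j38.2 + 160) = arctan(38.2/160) = 13.43°
∠L(j38.2) = − (77.97° + 45.00° + 13.43°) = -136.40°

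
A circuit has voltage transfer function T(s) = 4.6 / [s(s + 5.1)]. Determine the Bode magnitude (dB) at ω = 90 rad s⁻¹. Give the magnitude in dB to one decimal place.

|j90 + 5.1| = √(90² + 5.1²) = 90.14
|j90| = 90
|T(j90)| = 4.6 / (90.14 × 90) = 0.00056699
20 log₁₀(0.00056699) = -64.93 dB

-64.9 dB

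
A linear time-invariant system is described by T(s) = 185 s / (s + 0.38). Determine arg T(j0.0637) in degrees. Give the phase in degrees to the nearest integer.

80 deg

∠(j0.0637) = 90.00°
∠(j0.0637 + 0.38) = arctan(0.0637/0.38) = 9.52°
∠T(j0.0637) = 90.00° − 9.52° = 80.48°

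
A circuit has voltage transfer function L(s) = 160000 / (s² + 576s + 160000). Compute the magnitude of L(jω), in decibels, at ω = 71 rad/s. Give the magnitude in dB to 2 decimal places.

-0.01 dB

|(j71)² + 576(j71) + 160000| = |1.5496e+05 + j40896| = 1.603e+05
|L(j71)| = 160000 / 1.603e+05 = 0.99835
20 log₁₀(0.99835) = -0.014 dB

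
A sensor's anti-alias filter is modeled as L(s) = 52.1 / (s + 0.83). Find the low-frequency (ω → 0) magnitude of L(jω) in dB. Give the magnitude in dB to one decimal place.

36.0 dB

L(0) = 52.1 / 0.83 = 62.771
20 log₁₀(62.771) = 35.96 dB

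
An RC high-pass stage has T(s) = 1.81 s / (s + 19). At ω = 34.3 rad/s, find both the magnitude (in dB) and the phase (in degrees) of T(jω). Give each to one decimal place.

|j34.3| = 34.3
|j34.3 + 19| = √(34.3² + 19²) = 39.21
|T(j34.3)| = 1.81 × 34.3 / 39.21 = 1.5833
20 log₁₀(1.5833) = 3.99 dB
∠(j34.3) = 90.00°
∠(j34.3 + 19) = arctan(34.3/19) = 61.02°
∠T(j34.3) = 90.00° − 61.02° = 28.98°

|T| = 4.0 dB, ∠T = 29.0 deg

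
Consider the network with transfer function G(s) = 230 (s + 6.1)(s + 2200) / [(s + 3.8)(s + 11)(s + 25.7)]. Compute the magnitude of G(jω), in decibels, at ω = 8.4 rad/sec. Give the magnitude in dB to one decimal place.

|j8.4 + 6.1| = √(8.4² + 6.1²) = 10.38
|j8.4 + 2200| = √(8.4² + 2200²) = 2200
|j8.4 + 3.8| = √(8.4² + 3.8²) = 9.22
|j8.4 + 11| = √(8.4² + 11²) = 13.84
|j8.4 + 25.7| = √(8.4² + 25.7²) = 27.04
|G(j8.4)| = 230 × 10.38 × 2200 / (9.22 × 13.84 × 27.04) = 1522.5
20 log₁₀(1522.5) = 63.65 dB

63.7 dB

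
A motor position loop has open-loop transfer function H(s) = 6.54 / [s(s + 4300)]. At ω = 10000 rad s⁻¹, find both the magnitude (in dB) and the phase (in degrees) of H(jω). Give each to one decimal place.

|j10000 + 4300| = √(10000² + 4300²) = 1.089e+04
|j10000| = 1e+04
|H(j10000)| = 6.54 / (1.089e+04 × 1e+04) = 6.0081e-08
20 log₁₀(6.0081e-08) = -144.43 dB
∠(j10000 + 4300) = arctan(10000/4300) = 66.73°
∠(j10000) = 90.00°
∠H(j10000) = − (66.73° + 90.00°) = -156.73°

|H| = -144.4 dB, ∠H = -156.7°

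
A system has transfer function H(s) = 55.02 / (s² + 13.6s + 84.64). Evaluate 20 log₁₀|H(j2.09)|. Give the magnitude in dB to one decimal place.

|(j2.09)² + 13.6(j2.09) + 84.64| = |80.272 + j28.424| = 85.16
|H(j2.09)| = 55.02 / 85.16 = 0.64611
20 log₁₀(0.64611) = -3.79 dB

-3.8 dB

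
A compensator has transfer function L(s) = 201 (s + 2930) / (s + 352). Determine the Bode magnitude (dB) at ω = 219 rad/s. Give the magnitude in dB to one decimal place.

63.1 dB

|j219 + 2930| = √(219² + 2930²) = 2938
|j219 + 352| = √(219² + 352²) = 414.6
|L(j219)| = 201 × 2938 / 414.6 = 1424.6
20 log₁₀(1424.6) = 63.07 dB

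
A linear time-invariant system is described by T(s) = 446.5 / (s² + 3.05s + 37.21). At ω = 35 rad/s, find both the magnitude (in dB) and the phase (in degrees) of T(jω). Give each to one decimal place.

|T| = -8.5 dB, ∠T = -174.9 deg

|(j35)² + 3.05(j35) + 37.21| = |-1187.8 + j106.75| = 1193
|T(j35)| = 446.5 / 1193 = 0.3744
20 log₁₀(0.3744) = -8.53 dB
∠[(j35)² + 3.05(j35) + 37.21] = ∠[-1187.8 + j106.75] = 174.86°
∠T(j35) = −174.86° = -174.86°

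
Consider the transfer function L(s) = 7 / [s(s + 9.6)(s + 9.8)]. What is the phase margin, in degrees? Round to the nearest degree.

Gain crossover: |L(jω)| = 1 at ω ≈ 0.0744 rad/s.
∠L(j0.0744) = −90° − arctan(0.0744/9.6) − arctan(0.0744/9.8) ≈ -90.88°
PM = 180° + (-90.88°) = 89.12°

89 deg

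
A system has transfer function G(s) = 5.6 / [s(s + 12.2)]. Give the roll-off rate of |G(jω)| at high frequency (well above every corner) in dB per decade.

With 0 zeros and 2 poles, the high-frequency asymptotic slope is 20 × (0 − 2) = -40 dB/decade.

-40 dB/decade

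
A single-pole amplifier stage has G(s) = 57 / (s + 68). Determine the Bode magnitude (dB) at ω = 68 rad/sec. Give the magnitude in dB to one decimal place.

-4.5 dB

|j68 + 68| = √(68² + 68²) = 96.17
|G(j68)| = 57 / 96.17 = 0.59272
20 log₁₀(0.59272) = -4.54 dB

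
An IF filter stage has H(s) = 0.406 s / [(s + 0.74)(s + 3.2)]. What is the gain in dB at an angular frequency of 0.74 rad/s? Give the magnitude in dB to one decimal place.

|j0.74| = 0.74
|j0.74 + 0.74| = √(0.74² + 0.74²) = 1.047
|j0.74 + 3.2| = √(0.74² + 3.2²) = 3.284
|H(j0.74)| = 0.406 × 0.74 / (1.047 × 3.284) = 0.087407
20 log₁₀(0.087407) = -21.17 dB

-21.2 dB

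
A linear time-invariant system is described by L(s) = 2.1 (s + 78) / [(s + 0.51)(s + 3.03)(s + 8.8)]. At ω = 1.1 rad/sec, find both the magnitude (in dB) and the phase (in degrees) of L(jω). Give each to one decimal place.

|j1.1 + 78| = √(1.1² + 78²) = 78.01
|j1.1 + 0.51| = √(1.1² + 0.51²) = 1.212
|j1.1 + 3.03| = √(1.1² + 3.03²) = 3.223
|j1.1 + 8.8| = √(1.1² + 8.8²) = 8.868
|L(j1.1)| = 2.1 × 78.01 / (1.212 × 3.223 × 8.868) = 4.7262
20 log₁₀(4.7262) = 13.49 dB
∠(j1.1 + 78) = arctan(1.1/78) = 0.81°
∠(j1.1 + 0.51) = arctan(1.1/0.51) = 65.13°
∠(j1.1 + 3.03) = arctan(1.1/3.03) = 19.95°
∠(j1.1 + 8.8) = arctan(1.1/8.8) = 7.13°
∠L(j1.1) = 0.81° − (65.13° + 19.95° + 7.13°) = -91.40°

|L| = 13.5 dB, ∠L = -91.4°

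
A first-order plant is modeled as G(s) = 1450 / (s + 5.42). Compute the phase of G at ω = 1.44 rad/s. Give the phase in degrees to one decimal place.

-14.9°

∠(j1.44 + 5.42) = arctan(1.44/5.42) = 14.88°
∠G(j1.44) = −14.88° = -14.88°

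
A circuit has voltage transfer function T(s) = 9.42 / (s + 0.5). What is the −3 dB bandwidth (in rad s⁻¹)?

For a single-pole low-pass, the −3 dB point is at the pole: ω = 0.5 rad s⁻¹.

0.5 rad s⁻¹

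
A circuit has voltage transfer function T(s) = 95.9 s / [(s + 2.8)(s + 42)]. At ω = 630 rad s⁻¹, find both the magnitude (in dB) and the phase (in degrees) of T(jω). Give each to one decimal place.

|j630| = 630
|j630 + 2.8| = √(630² + 2.8²) = 630
|j630 + 42| = √(630² + 42²) = 631.4
|T(j630)| = 95.9 × 630 / (630 × 631.4) = 0.15188
20 log₁₀(0.15188) = -16.37 dB
∠(j630) = 90.00°
∠(j630 + 2.8) = arctan(630/2.8) = 89.75°
∠(j630 + 42) = arctan(630/42) = 86.19°
∠T(j630) = 90.00° − (89.75° + 86.19°) = -85.93°

|T| = -16.4 dB, ∠T = -85.9°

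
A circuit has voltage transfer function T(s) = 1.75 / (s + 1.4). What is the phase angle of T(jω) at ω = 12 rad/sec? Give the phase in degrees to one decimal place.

-83.3°

∠(j12 + 1.4) = arctan(12/1.4) = 83.35°
∠T(j12) = −83.35° = -83.35°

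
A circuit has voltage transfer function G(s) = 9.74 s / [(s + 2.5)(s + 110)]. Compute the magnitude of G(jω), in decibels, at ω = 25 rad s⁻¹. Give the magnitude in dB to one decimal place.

-21.3 dB

|j25| = 25
|j25 + 2.5| = √(25² + 2.5²) = 25.12
|j25 + 110| = √(25² + 110²) = 112.8
|G(j25)| = 9.74 × 25 / (25.12 × 112.8) = 0.085915
20 log₁₀(0.085915) = -21.32 dB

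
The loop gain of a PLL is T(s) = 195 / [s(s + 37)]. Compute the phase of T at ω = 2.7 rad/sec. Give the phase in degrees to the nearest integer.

-94°

∠(j2.7 + 37) = arctan(2.7/37) = 4.17°
∠(j2.7) = 90.00°
∠T(j2.7) = − (4.17° + 90.00°) = -94.17°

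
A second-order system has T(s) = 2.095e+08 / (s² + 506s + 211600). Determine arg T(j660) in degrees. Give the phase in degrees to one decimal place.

-123.9°

∠[(j660)² + 506(j660) + 211600] = ∠[-2.24e+05 + j3.3396e+05] = 123.85°
∠T(j660) = −123.85° = -123.85°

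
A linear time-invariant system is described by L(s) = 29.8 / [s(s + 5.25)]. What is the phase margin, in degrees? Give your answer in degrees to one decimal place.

50.3°

Gain crossover: |L(jω)| = 1 at ω ≈ 4.36 rad/sec.
∠L(j4.36) = −90° − arctan(4.36/5.25) ≈ -129.74°
PM = 180° + (-129.74°) = 50.26°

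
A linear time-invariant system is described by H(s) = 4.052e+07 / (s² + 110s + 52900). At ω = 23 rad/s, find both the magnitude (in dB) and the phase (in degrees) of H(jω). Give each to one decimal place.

|(j23)² + 110(j23) + 52900| = |52371 + j2530| = 5.243e+04
|H(j23)| = 4.052e+07 / 5.243e+04 = 772.81
20 log₁₀(772.81) = 57.76 dB
∠[(j23)² + 110(j23) + 52900] = ∠[52371 + j2530] = 2.77°
∠H(j23) = −2.77° = -2.77°

|H| = 57.8 dB, ∠H = -2.8 deg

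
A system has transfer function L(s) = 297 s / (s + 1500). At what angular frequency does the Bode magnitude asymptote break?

The single real pole at s = −1500 gives a corner at ω = 1500 rad/s.

1500 rad/s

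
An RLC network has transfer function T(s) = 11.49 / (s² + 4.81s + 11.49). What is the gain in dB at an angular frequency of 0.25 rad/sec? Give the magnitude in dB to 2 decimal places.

|(j0.25)² + 4.81(j0.25) + 11.49| = |11.428 + j1.2025| = 11.49
|T(j0.25)| = 11.49 / 11.49 = 0.99995
20 log₁₀(0.99995) = -0.000 dB

-0.00 dB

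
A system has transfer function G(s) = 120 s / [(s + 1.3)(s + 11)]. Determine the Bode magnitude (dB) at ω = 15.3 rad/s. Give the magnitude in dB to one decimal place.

|j15.3| = 15.3
|j15.3 + 1.3| = √(15.3² + 1.3²) = 15.36
|j15.3 + 11| = √(15.3² + 11²) = 18.84
|G(j15.3)| = 120 × 15.3 / (15.36 × 18.84) = 6.3453
20 log₁₀(6.3453) = 16.05 dB

16.0 dB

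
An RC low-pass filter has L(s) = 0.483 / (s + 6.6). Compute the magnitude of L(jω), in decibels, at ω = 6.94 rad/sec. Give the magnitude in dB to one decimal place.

-25.9 dB

|j6.94 + 6.6| = √(6.94² + 6.6²) = 9.577
|L(j6.94)| = 0.483 / 9.577 = 0.050432
20 log₁₀(0.050432) = -25.95 dB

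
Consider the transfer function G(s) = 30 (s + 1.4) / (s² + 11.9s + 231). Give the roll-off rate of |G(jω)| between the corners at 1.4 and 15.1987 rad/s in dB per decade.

20 dB/decade

In this band the factors already past their corner are: zero at 1.4; net slope = 20 dB/decade.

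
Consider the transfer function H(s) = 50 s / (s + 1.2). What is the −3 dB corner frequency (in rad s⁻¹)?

1.2 rad s⁻¹

For a single-pole high-pass, the −3 dB point is at the pole: ω = 1.2 rad s⁻¹.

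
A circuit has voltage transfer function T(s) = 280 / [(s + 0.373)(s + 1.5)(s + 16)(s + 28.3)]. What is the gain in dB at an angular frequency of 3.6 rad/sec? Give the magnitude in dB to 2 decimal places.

-27.45 dB

|j3.6 + 0.373| = √(3.6² + 0.373²) = 3.619
|j3.6 + 1.5| = √(3.6² + 1.5²) = 3.9
|j3.6 + 16| = √(3.6² + 16²) = 16.4
|j3.6 + 28.3| = √(3.6² + 28.3²) = 28.53
|T(j3.6)| = 280 / (3.619 × 3.9 × 16.4 × 28.53) = 0.042399
20 log₁₀(0.042399) = -27.453 dB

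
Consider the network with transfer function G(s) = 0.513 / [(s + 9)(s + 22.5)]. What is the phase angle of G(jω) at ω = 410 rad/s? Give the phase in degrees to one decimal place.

-175.6°

∠(j410 + 9) = arctan(410/9) = 88.74°
∠(j410 + 22.5) = arctan(410/22.5) = 86.86°
∠G(j410) = − (88.74° + 86.86°) = -175.60°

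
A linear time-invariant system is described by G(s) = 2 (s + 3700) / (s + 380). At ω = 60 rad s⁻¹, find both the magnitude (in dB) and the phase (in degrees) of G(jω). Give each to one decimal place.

|j60 + 3700| = √(60² + 3700²) = 3700
|j60 + 380| = √(60² + 380²) = 384.7
|G(j60)| = 2 × 3700 / 384.7 = 19.238
20 log₁₀(19.238) = 25.68 dB
∠(j60 + 3700) = arctan(60/3700) = 0.93°
∠(j60 + 380) = arctan(60/380) = 8.97°
∠G(j60) = 0.93° − 8.97° = -8.04°

|G| = 25.7 dB, ∠G = -8.0°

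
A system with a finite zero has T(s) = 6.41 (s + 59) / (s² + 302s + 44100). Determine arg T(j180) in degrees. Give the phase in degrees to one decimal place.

∠(j180 + 59) = arctan(180/59) = 71.85°
∠[(j180)² + 302(j180) + 44100] = ∠[11700 + j54360] = 77.85°
∠T(j180) = 71.85° − 77.85° = -6.00°

-6.0 deg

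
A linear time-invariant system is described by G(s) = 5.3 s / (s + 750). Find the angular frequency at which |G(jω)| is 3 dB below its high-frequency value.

750 rad s⁻¹

For a single-pole high-pass, the −3 dB point is at the pole: ω = 750 rad s⁻¹.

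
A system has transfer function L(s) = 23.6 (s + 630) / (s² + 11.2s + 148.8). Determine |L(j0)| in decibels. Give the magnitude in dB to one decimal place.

40.0 dB

L(0) = 23.6 × 630 / 148.8 = 99.919
20 log₁₀(99.919) = 39.99 dB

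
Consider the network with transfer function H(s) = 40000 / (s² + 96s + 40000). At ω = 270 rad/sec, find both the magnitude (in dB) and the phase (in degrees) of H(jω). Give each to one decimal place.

|(j270)² + 96(j270) + 40000| = |-32900 + j25920| = 4.188e+04
|H(j270)| = 40000 / 4.188e+04 = 0.95502
20 log₁₀(0.95502) = -0.40 dB
∠[(j270)² + 96(j270) + 40000] = ∠[-32900 + j25920] = 141.77°
∠H(j270) = −141.77° = -141.77°

|H| = -0.4 dB, ∠H = -141.8 deg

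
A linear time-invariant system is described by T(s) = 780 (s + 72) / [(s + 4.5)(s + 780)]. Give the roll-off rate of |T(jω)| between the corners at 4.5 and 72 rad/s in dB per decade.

-20 dB/decade

In this band the factors already past their corner are: pole at 4.5; net slope = -20 dB/decade.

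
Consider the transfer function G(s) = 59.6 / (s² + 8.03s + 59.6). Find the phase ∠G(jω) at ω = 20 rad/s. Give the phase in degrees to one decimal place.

-154.7°

∠[(j20)² + 8.03(j20) + 59.6] = ∠[-340.4 + j160.6] = 154.74°
∠G(j20) = −154.74° = -154.74°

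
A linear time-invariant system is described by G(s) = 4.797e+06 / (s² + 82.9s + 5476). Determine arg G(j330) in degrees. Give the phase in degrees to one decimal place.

∠[(j330)² + 82.9(j330) + 5476] = ∠[-1.0342e+05 + j27357] = 165.18°
∠G(j330) = −165.18° = -165.18°

-165.2°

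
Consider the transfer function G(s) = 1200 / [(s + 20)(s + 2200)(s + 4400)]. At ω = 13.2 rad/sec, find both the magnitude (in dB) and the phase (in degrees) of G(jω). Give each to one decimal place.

|j13.2 + 20| = √(13.2² + 20²) = 23.96
|j13.2 + 2200| = √(13.2² + 2200²) = 2200
|j13.2 + 4400| = √(13.2² + 4400²) = 4400
|G(j13.2)| = 1200 / (23.96 × 2200 × 4400) = 5.1731e-06
20 log₁₀(5.1731e-06) = -105.73 dB
∠(j13.2 + 20) = arctan(13.2/20) = 33.42°
∠(j13.2 + 2200) = arctan(13.2/2200) = 0.34°
∠(j13.2 + 4400) = arctan(13.2/4400) = 0.17°
∠G(j13.2) = − (33.42° + 0.34° + 0.17°) = -33.94°

|G| = -105.7 dB, ∠G = -33.9°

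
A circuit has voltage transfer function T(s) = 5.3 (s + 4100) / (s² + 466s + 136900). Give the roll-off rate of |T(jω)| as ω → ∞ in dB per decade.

With 1 zero and 2 poles, the high-frequency asymptotic slope is 20 × (1 − 2) = -20 dB/decade.

-20 dB/decade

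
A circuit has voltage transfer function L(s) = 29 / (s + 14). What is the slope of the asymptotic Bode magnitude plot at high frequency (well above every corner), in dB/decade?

With 0 zeros and 1 pole, the high-frequency asymptotic slope is 20 × (0 − 1) = -20 dB/decade.

-20 dB/decade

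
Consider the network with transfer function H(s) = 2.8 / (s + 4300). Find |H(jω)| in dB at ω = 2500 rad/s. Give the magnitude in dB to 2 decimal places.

-64.99 dB

|j2500 + 4300| = √(2500² + 4300²) = 4974
|H(j2500)| = 2.8 / 4974 = 0.00056293
20 log₁₀(0.00056293) = -64.991 dB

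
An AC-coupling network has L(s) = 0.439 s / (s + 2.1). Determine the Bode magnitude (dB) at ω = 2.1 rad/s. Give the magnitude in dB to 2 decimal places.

|j2.1| = 2.1
|j2.1 + 2.1| = √(2.1² + 2.1²) = 2.97
|L(j2.1)| = 0.439 × 2.1 / 2.97 = 0.31042
20 log₁₀(0.31042) = -10.161 dB

-10.16 dB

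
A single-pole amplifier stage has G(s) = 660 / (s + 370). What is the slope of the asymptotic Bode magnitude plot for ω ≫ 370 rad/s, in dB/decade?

-20 dB/decade

With 0 zeros and 1 pole, the high-frequency asymptotic slope is 20 × (0 − 1) = -20 dB/decade.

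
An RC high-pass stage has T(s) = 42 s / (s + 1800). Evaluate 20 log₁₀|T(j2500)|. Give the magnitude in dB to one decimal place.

|j2500| = 2500
|j2500 + 1800| = √(2500² + 1800²) = 3081
|T(j2500)| = 42 × 2500 / 3081 = 34.084
20 log₁₀(34.084) = 30.65 dB

30.7 dB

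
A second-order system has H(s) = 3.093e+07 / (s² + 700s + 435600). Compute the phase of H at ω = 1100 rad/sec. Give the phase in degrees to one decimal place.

∠[(j1100)² + 700(j1100) + 435600] = ∠[-7.744e+05 + j7.7e+05] = 135.16°
∠H(j1100) = −135.16° = -135.16°

-135.2 deg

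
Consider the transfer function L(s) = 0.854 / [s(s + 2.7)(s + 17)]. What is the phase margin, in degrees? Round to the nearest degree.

Gain crossover: |L(jω)| = 1 at ω ≈ 0.0186 rad/s.
∠L(j0.0186) = −90° − arctan(0.0186/2.7) − arctan(0.0186/17) ≈ -90.46°
PM = 180° + (-90.46°) = 89.54°

90°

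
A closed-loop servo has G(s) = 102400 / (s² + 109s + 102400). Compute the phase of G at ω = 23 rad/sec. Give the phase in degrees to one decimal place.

∠[(j23)² + 109(j23) + 102400] = ∠[1.0187e+05 + j2507] = 1.41°
∠G(j23) = −1.41° = -1.41°

-1.4°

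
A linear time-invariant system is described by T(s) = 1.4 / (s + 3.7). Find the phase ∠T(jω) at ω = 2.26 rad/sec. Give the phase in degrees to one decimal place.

-31.4 deg

∠(j2.26 + 3.7) = arctan(2.26/3.7) = 31.42°
∠T(j2.26) = −31.42° = -31.42°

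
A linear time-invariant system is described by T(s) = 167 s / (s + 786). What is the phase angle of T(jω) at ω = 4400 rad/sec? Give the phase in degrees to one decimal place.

10.1°

∠(j4400) = 90.00°
∠(j4400 + 786) = arctan(4400/786) = 79.87°
∠T(j4400) = 90.00° − 79.87° = 10.13°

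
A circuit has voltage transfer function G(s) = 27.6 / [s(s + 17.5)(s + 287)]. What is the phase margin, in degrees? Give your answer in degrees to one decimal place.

Gain crossover: |G(jω)| = 1 at ω ≈ 0.0055 rad/s.
∠G(j0.0055) = −90° − arctan(0.0055/17.5) − arctan(0.0055/287) ≈ -90.02°
PM = 180° + (-90.02°) = 89.98°

90.0°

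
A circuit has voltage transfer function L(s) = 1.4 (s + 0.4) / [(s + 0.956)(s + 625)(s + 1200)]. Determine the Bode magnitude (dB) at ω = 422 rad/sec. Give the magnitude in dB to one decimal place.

|j422 + 0.4| = √(422² + 0.4²) = 422
|j422 + 0.956| = √(422² + 0.956²) = 422
|j422 + 625| = √(422² + 625²) = 754.1
|j422 + 1200| = √(422² + 1200²) = 1272
|L(j422)| = 1.4 × 422 / (422 × 754.1 × 1272) = 1.4594e-06
20 log₁₀(1.4594e-06) = -116.72 dB

-116.7 dB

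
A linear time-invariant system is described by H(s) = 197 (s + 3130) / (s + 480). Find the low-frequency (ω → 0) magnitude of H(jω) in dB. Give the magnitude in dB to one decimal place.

H(0) = 197 × 3130 / 480 = 1284.6
20 log₁₀(1284.6) = 62.18 dB

62.2 dB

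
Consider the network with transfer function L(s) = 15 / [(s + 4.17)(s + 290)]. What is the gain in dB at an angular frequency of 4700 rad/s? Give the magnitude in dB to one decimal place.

-123.4 dB

|j4700 + 4.17| = √(4700² + 4.17²) = 4700
|j4700 + 290| = √(4700² + 290²) = 4709
|L(j4700)| = 15 / (4700 × 4709) = 6.7775e-07
20 log₁₀(6.7775e-07) = -123.38 dB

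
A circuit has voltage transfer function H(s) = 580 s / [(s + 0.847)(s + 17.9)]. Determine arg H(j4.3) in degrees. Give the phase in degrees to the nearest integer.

∠(j4.3) = 90.00°
∠(j4.3 + 0.847) = arctan(4.3/0.847) = 78.86°
∠(j4.3 + 17.9) = arctan(4.3/17.9) = 13.51°
∠H(j4.3) = 90.00° − (78.86° + 13.51°) = -2.36°

-2°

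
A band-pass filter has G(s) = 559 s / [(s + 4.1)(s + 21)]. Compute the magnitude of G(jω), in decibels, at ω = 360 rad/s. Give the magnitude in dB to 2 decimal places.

3.81 dB

|j360| = 360
|j360 + 4.1| = √(360² + 4.1²) = 360
|j360 + 21| = √(360² + 21²) = 360.6
|G(j360)| = 559 × 360 / (360 × 360.6) = 1.55
20 log₁₀(1.55) = 3.807 dB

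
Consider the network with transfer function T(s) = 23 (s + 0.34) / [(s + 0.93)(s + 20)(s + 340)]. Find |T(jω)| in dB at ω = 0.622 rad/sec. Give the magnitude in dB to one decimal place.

|j0.622 + 0.34| = √(0.622² + 0.34²) = 0.7089
|j0.622 + 0.93| = √(0.622² + 0.93²) = 1.119
|j0.622 + 20| = √(0.622² + 20²) = 20.01
|j0.622 + 340| = √(0.622² + 340²) = 340
|T(j0.622)| = 23 × 0.7089 / (1.119 × 20.01 × 340) = 0.0021419
20 log₁₀(0.0021419) = -53.38 dB

-53.4 dB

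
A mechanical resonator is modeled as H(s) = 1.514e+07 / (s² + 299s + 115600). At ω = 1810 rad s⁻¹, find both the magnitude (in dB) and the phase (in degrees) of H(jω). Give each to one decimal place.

|(j1810)² + 299(j1810) + 115600| = |-3.1605e+06 + j5.4119e+05| = 3.207e+06
|H(j1810)| = 1.514e+07 / 3.207e+06 = 4.7217
20 log₁₀(4.7217) = 13.48 dB
∠[(j1810)² + 299(j1810) + 115600] = ∠[-3.1605e+06 + j5.4119e+05] = 170.28°
∠H(j1810) = −170.28° = -170.28°

|H| = 13.5 dB, ∠H = -170.3°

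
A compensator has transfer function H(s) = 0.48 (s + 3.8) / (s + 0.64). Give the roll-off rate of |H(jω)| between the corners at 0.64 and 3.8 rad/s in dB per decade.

-20 dB/decade

In this band the factors already past their corner are: pole at 0.64; net slope = -20 dB/decade.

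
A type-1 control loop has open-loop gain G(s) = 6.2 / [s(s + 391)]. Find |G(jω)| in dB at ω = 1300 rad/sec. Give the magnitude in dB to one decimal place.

|j1300 + 391| = √(1300² + 391²) = 1358
|j1300| = 1300
|G(j1300)| = 6.2 / (1358 × 1300) = 3.5132e-06
20 log₁₀(3.5132e-06) = -109.09 dB

-109.1 dB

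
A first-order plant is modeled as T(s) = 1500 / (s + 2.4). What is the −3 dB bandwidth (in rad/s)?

For a single-pole low-pass, the −3 dB point is at the pole: ω = 2.4 rad/s.

2.4 rad/s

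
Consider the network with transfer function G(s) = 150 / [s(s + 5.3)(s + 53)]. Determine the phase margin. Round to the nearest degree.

84 deg

Gain crossover: |G(jω)| = 1 at ω ≈ 0.531 rad/s.
∠G(j0.531) = −90° − arctan(0.531/5.3) − arctan(0.531/53) ≈ -96.30°
PM = 180° + (-96.30°) = 83.70°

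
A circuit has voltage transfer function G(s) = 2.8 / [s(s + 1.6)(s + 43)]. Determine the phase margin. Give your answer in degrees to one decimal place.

Gain crossover: |G(jω)| = 1 at ω ≈ 0.0407 rad/sec.
∠G(j0.0407) = −90° − arctan(0.0407/1.6) − arctan(0.0407/43) ≈ -91.51°
PM = 180° + (-91.51°) = 88.49°

88.5°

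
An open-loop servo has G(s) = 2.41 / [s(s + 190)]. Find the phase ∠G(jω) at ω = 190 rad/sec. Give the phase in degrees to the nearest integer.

-135°

∠(j190 + 190) = arctan(190/190) = 45.00°
∠(j190) = 90.00°
∠G(j190) = − (45.00° + 90.00°) = -135.00°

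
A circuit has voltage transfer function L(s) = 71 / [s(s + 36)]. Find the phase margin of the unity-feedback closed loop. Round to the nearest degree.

Gain crossover: |L(jω)| = 1 at ω ≈ 1.97 rad/sec.
∠L(j1.97) = −90° − arctan(1.97/36) ≈ -93.13°
PM = 180° + (-93.13°) = 86.87°

87°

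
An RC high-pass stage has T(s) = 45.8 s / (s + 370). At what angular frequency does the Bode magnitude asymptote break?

370 rad s⁻¹

The single real pole at s = −370 gives a corner at ω = 370 rad s⁻¹.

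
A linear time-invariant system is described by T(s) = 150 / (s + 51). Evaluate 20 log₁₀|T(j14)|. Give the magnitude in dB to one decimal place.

9.1 dB

|j14 + 51| = √(14² + 51²) = 52.89
|T(j14)| = 150 / 52.89 = 2.8363
20 log₁₀(2.8363) = 9.05 dB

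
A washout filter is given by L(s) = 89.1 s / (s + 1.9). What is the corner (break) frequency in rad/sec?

1.9 rad/sec

The single real pole at s = −1.9 gives a corner at ω = 1.9 rad/sec.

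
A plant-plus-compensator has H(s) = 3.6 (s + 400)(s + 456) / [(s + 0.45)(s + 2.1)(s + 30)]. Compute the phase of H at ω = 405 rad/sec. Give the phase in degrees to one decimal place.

∠(j405 + 400) = arctan(405/400) = 45.36°
∠(j405 + 456) = arctan(405/456) = 41.61°
∠(j405 + 0.45) = arctan(405/0.45) = 89.94°
∠(j405 + 2.1) = arctan(405/2.1) = 89.70°
∠(j405 + 30) = arctan(405/30) = 85.76°
∠H(j405) = 45.36° + 41.61° − (89.94° + 89.70° + 85.76°) = -178.44°

-178.4 deg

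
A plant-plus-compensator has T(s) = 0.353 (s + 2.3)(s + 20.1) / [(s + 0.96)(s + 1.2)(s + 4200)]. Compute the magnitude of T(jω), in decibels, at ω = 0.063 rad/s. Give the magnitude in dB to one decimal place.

-49.5 dB

|j0.063 + 2.3| = √(0.063² + 2.3²) = 2.301
|j0.063 + 20.1| = √(0.063² + 20.1²) = 20.1
|j0.063 + 0.96| = √(0.063² + 0.96²) = 0.9621
|j0.063 + 1.2| = √(0.063² + 1.2²) = 1.202
|j0.063 + 4200| = √(0.063² + 4200²) = 4200
|T(j0.063)| = 0.353 × 2.301 × 20.1 / (0.9621 × 1.202 × 4200) = 0.0033623
20 log₁₀(0.0033623) = -49.47 dB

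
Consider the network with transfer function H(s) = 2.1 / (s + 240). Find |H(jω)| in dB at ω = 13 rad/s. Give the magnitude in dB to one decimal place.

|j13 + 240| = √(13² + 240²) = 240.4
|H(j13)| = 2.1 / 240.4 = 0.0087372
20 log₁₀(0.0087372) = -41.17 dB

-41.2 dB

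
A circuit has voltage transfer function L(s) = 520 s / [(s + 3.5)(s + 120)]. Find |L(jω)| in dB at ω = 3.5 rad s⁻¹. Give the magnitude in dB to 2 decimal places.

9.72 dB

|j3.5| = 3.5
|j3.5 + 3.5| = √(3.5² + 3.5²) = 4.95
|j3.5 + 120| = √(3.5² + 120²) = 120.1
|L(j3.5)| = 520 × 3.5 / (4.95 × 120.1) = 3.0628
20 log₁₀(3.0628) = 9.722 dB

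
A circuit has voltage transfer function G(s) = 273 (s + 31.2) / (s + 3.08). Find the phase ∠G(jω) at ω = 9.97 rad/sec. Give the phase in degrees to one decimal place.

∠(j9.97 + 31.2) = arctan(9.97/31.2) = 17.72°
∠(j9.97 + 3.08) = arctan(9.97/3.08) = 72.83°
∠G(j9.97) = 17.72° − 72.83° = -55.11°

-55.1°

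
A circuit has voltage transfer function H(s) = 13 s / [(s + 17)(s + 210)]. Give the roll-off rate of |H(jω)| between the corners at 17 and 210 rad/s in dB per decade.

0 dB/decade

In this band the factors already past their corner are: 1 differentiator zero, pole at 17; net slope = 0 dB/decade.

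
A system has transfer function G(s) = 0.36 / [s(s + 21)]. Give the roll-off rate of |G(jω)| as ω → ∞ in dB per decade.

-40 dB/decade

With 0 zeros and 2 poles, the high-frequency asymptotic slope is 20 × (0 − 2) = -40 dB/decade.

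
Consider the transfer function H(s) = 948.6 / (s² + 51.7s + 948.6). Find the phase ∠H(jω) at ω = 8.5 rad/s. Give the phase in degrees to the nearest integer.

∠[(j8.5)² + 51.7(j8.5) + 948.6] = ∠[876.35 + j439.45] = 26.63°
∠H(j8.5) = −26.63° = -26.63°

-27°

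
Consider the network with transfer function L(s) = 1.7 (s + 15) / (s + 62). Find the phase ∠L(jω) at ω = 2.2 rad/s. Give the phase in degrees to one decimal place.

∠(j2.2 + 15) = arctan(2.2/15) = 8.34°
∠(j2.2 + 62) = arctan(2.2/62) = 2.03°
∠L(j2.2) = 8.34° − 2.03° = 6.31°

6.3°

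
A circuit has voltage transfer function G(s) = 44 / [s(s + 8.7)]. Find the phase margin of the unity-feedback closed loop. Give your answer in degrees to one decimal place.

Gain crossover: |G(jω)| = 1 at ω ≈ 4.49 rad/s.
∠G(j4.49) = −90° − arctan(4.49/8.7) ≈ -117.32°
PM = 180° + (-117.32°) = 62.68°

62.7°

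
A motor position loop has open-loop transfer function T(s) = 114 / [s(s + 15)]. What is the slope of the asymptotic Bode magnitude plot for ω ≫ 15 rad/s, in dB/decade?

-40 dB/decade

With 0 zeros and 2 poles, the high-frequency asymptotic slope is 20 × (0 − 2) = -40 dB/decade.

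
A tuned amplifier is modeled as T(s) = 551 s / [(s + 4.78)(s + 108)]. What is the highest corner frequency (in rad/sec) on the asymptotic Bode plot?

Break frequencies occur at each pole and zero magnitude: 4.78 rad/sec, 108 rad/sec.
The highest is 108 rad/sec.

108 rad/sec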